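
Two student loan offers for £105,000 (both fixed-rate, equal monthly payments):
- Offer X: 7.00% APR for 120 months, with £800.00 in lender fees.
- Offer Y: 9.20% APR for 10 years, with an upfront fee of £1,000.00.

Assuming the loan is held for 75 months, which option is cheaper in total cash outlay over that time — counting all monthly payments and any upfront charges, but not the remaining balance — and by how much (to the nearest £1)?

Offer X by £9,376

Offer X: monthly rate = 7%/12 = 0.0058333; payment = 105,000 × 0.0058333 / (1 − (1+0.0058333)^−120) = £1,219.14.
Offer Y: monthly rate = 9.2%/12 = 0.0076667; payment = 105,000 × 0.0076667 / (1 − (1+0.0076667)^−120) = £1,341.49.
Over 75 months: Offer X costs 75 × £1,219.14 + £800.00 = £92,235.50; Offer Y costs 75 × £1,341.49 + £1,000.00 = £101,611.75.
Offer X is cheaper by £101,611.75 − £92,235.50 = £9,376.25.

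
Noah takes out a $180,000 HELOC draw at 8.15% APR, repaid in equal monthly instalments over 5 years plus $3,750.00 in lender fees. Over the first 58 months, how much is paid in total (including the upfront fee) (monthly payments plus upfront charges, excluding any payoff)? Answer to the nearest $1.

$216,186

Monthly rate = 8.15%/12 = 0.0067917; payment = 180,000 × 0.0067917 / (1 − (1+0.0067917)^−60) = $3,662.69.
Total outlay = 58 × $3,662.69 + $3,750.00 = $216,186.02.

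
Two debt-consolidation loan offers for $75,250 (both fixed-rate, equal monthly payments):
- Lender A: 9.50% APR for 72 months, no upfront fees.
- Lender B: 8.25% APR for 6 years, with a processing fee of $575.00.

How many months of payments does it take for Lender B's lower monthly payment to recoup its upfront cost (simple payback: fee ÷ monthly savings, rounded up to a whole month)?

13 months

Lender A: at 9.50% the monthly rate is 0.0079167, so the payment is 75,250 × 0.0079167 / (1 − 1.0079167^−72) = $1,375.17.
Lender B: monthly rate = 8.25%/12 = 0.0068750; payment = 75,250 × 0.0068750 / (1 − (1+0.0068750)^−72) = $1,328.58.
Monthly savings = $1,375.17 − $1,328.58 = $46.59.
Break-even = $575.00 / $46.59 = 12.34 → 13 months.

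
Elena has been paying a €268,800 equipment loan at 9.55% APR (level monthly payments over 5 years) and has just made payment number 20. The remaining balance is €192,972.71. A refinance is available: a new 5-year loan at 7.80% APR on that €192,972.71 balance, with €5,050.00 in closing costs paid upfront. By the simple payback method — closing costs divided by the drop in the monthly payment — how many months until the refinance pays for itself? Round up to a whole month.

Current payment = 268,800 × 9.55%/12 / (1 − (1+0.0079583)^−60) = €5,651.87.
Refinanced payment = 192,972.71 × 0.0065000 / (1 − (1+0.0065000)^−60) = €3,894.35.
Monthly savings = €5,651.87 − €3,894.35 = €1,757.52.
Break-even = €5,050.00 / €1,757.52 = 2.87 → 3 months.

3 months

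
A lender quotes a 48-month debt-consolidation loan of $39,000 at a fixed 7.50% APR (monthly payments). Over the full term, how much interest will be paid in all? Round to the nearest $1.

At 7.50% the monthly rate is 0.0062500, so the payment is 39,000 × 0.0062500 / (1 − 1.0062500^−48) = $942.98.
Total paid = 48 × $942.98 = $45,263.04; interest = $45,263.04 − $39,000 = $6,263.04.

$6,263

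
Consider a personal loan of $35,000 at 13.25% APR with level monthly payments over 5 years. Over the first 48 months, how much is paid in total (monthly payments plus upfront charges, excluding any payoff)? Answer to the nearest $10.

$38,440

At 13.25% the monthly rate is 0.0110417, so the payment is 35,000 × 0.0110417 / (1 − 1.0110417^−60) = $800.84.
Total outlay = 48 × $800.84 = $38,440.32.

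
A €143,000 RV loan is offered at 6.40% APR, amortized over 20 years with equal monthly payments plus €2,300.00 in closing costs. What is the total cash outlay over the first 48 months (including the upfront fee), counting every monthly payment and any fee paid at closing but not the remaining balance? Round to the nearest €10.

Monthly rate = 6.4%/12 = 0.0053333; payment = 143,000 × 0.0053333 / (1 − (1+0.0053333)^−240) = €1,057.77.
Total outlay = 48 × €1,057.77 + €2,300.00 = €53,072.96.

€53,070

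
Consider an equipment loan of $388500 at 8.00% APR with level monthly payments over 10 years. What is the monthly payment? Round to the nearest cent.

$4,713.58

At 8.00% the monthly rate is 0.0066667, so the payment is 388,500 × 0.0066667 / (1 − 1.0066667^−120) = $4,713.58.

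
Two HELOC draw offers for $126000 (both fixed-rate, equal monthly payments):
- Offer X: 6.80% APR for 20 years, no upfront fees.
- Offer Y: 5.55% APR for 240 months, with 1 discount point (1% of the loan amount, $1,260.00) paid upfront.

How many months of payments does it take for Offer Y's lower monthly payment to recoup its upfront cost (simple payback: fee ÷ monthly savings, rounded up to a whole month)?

Offer X: at 6.80% the monthly rate is 0.0056667, so the payment is 126,000 × 0.0056667 / (1 − 1.0056667^−240) = $961.81.
Offer Y: at 5.55% the monthly rate is 0.0046250, so the payment is 126,000 × 0.0046250 / (1 − 1.0046250^−240) = $870.30.
Monthly savings = $961.81 − $870.30 = $91.51.
Break-even = $1,260.00 / $91.51 = 13.77 → 14 months.

14 months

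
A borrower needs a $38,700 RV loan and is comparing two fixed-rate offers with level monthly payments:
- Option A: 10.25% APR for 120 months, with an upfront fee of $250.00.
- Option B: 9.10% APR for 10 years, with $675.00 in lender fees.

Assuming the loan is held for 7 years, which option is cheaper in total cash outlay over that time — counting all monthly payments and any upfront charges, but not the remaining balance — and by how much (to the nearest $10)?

Option B by $1,630

Option A: at 10.25% the monthly rate is 0.0085417, so the payment is 38,700 × 0.0085417 / (1 − 1.0085417^−120) = $516.80.
Option B: monthly rate = 9.1%/12 = 0.0075833; payment = 38,700 × 0.0075833 / (1 − (1+0.0075833)^−120) = $492.33.
Over 84 months: Option A costs 84 × $516.80 + $250.00 = $43,661.20; Option B costs 84 × $492.33 + $675.00 = $42,030.72.
Option B is cheaper by $43,661.20 − $42,030.72 = $1,630.48.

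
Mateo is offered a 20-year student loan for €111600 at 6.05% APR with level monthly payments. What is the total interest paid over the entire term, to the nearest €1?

Monthly rate = 6.05%/12 = 0.0050417; payment = 111,600 × 0.0050417 / (1 − (1+0.0050417)^−240) = €802.76.
Total paid = 240 × €802.76 = €192,662.40; interest = €192,662.40 − €111,600 = €81,062.40.

€81,062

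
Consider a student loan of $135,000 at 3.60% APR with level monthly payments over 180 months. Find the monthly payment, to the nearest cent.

At 3.60% the monthly rate is 0.0030000, so the payment is 135,000 × 0.0030000 / (1 − 1.0030000^−180) = $971.73.

$971.73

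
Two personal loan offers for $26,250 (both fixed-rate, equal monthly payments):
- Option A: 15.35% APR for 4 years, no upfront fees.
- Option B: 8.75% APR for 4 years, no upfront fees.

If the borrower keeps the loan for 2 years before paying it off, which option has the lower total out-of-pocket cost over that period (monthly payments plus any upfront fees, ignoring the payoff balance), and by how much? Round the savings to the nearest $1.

Option A: monthly rate = 15.35%/12 = 0.0127917; payment = 26,250 × 0.0127917 / (1 − (1+0.0127917)^−48) = $735.22.
Option B: at 8.75% the monthly rate is 0.0072917, so the payment is 26,250 × 0.0072917 / (1 − 1.0072917^−48) = $650.12.
Over 24 months: Option A costs 24 × $735.22 = $17,645.28; Option B costs 24 × $650.12 = $15,602.88.
Option B is cheaper by $17,645.28 − $15,602.88 = $2,042.40.

Option B by $2,042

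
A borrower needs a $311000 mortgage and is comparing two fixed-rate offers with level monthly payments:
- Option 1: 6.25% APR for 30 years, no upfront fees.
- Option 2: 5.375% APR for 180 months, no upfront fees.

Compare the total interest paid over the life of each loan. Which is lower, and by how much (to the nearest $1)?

Option 1: at 6.25% the monthly rate is 0.0052083, so the payment is 311,000 × 0.0052083 / (1 − 1.0052083^−360) = $1,914.88.
Total interest on Option 1 = 360 × $1,914.88 − $311,000 = $378,356.80.
Option 2: at 5.375% the monthly rate is 0.0044792, so the payment is 311,000 × 0.0044792 / (1 − 1.0044792^−180) = $2,520.55.
Total interest on Option 2 = 180 × $2,520.55 − $311,000 = $142,699.00.
Option 2 is lower by $235,657.80.

Option 2 by $235,658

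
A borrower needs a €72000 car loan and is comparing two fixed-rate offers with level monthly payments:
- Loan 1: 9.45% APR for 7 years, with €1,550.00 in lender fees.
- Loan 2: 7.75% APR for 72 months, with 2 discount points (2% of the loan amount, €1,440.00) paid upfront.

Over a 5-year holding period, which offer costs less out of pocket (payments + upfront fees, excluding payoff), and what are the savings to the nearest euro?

Loan 1: monthly rate = 9.45%/12 = 0.0078750; payment = 72,000 × 0.0078750 / (1 − (1+0.0078750)^−84) = €1,174.92.
Loan 2: at 7.75% the monthly rate is 0.0064583, so the payment is 72,000 × 0.0064583 / (1 − 1.0064583^−72) = €1,253.62.
Over 60 months: Loan 1 costs 60 × €1,174.92 + €1,550.00 = €72,045.20; Loan 2 costs 60 × €1,253.62 + €1,440.00 = €76,657.20.
Loan 1 is cheaper by €76,657.20 − €72,045.20 = €4,612.00.

Loan 1 by €4,612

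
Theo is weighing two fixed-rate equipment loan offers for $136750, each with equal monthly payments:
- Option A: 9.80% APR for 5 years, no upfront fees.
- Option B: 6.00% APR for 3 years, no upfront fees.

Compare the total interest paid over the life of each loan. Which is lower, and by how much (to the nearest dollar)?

Option A: at 9.80% the monthly rate is 0.0081667, so the payment is 136,750 × 0.0081667 / (1 − 1.0081667^−60) = $2,892.09.
Total interest on Option A = 60 × $2,892.09 − $136,750 = $36,775.40.
Option B: at 6.00% the monthly rate is 0.0050000, so the payment is 136,750 × 0.0050000 / (1 − 1.0050000^−36) = $4,160.20.
Total interest on Option B = 36 × $4,160.20 − $136,750 = $13,017.20.
Option B is lower by $23,758.20.

Option B by $23,758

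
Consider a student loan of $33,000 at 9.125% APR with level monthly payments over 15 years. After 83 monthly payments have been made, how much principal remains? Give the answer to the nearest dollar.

$23,075

With monthly rate i = 9.125%/12 = 0.0076042, the balance after k of n payments is P · [(1+i)^n − (1+i)^k] / [(1+i)^n − 1].
(1+0.0076042)^180 = 3.91013590 and (1+0.0076042)^83 = 1.87528052, so the balance is 33,000 × (3.91013590 − 1.87528052) / (3.91013590 − 1) = $23,074.60.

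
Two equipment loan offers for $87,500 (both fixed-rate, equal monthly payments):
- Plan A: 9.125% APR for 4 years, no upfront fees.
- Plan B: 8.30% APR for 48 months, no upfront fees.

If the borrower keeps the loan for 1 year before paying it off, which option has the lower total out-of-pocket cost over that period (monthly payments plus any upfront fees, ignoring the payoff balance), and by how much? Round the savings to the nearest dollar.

Plan A: at 9.125% the monthly rate is 0.0076042, so the payment is 87,500 × 0.0076042 / (1 − 1.0076042^−48) = $2,182.64.
Plan B: at 8.30% the monthly rate is 0.0069167, so the payment is 87,500 × 0.0069167 / (1 − 1.0069167^−48) = $2,148.47.
Over 12 months: Plan A costs 12 × $2,182.64 = $26,191.68; Plan B costs 12 × $2,148.47 = $25,781.64.
Plan B is cheaper by $26,191.68 − $25,781.64 = $410.04.

Plan B by $410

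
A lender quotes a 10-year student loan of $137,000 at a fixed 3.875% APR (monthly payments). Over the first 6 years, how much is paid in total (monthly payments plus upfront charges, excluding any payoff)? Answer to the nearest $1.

At 3.875% the monthly rate is 0.0032292, so the payment is 137,000 × 0.0032292 / (1 − 1.0032292^−120) = $1,378.93.
Total outlay = 72 × $1,378.93 = $99,282.96.

$99,283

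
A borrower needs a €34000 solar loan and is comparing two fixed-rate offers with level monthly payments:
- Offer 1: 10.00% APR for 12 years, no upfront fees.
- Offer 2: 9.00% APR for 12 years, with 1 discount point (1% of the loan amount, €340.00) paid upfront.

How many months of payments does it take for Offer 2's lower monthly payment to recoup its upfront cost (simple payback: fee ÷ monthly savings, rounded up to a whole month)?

18 months

Offer 1: at 10.00% the monthly rate is 0.0083333, so the payment is 34,000 × 0.0083333 / (1 − 1.0083333^−144) = €406.33.
Offer 2: at 9.00% the monthly rate is 0.0075000, so the payment is 34,000 × 0.0075000 / (1 − 1.0075000^−144) = €386.93.
Monthly savings = €406.33 − €386.93 = €19.40.
Break-even = €340.00 / €19.40 = 17.53 → 18 months.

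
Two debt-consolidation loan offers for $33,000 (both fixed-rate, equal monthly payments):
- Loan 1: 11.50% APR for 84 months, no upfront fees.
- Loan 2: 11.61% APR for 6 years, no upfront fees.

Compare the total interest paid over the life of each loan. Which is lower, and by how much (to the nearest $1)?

Loan 1: at 11.50% the monthly rate is 0.0095833, so the payment is 33,000 × 0.0095833 / (1 − 1.0095833^−84) = $573.75.
Total interest on Loan 1 = 84 × $573.75 − $33,000 = $15,195.00.
Loan 2: monthly rate = 11.61%/12 = 0.0096750; payment = 33,000 × 0.0096750 / (1 − (1+0.0096750)^−72) = $638.48.
Total interest on Loan 2 = 72 × $638.48 − $33,000 = $12,970.56.
Loan 2 is lower by $2,224.44.

Loan 2 by $2,224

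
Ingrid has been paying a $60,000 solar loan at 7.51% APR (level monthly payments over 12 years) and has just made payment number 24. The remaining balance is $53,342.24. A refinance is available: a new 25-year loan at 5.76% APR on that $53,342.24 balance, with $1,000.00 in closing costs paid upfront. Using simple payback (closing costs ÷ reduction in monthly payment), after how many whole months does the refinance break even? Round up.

4 months

Current payment = 60,000 × 7.51%/12 / (1 − (1+0.0062583)^−144) = $633.46.
Refinanced payment = 53,342.24 × 0.0048000 / (1 − (1+0.0048000)^−300) = $335.90.
Monthly savings = $633.46 − $335.90 = $297.56.
Break-even = $1,000.00 / $297.56 = 3.36 → 4 months.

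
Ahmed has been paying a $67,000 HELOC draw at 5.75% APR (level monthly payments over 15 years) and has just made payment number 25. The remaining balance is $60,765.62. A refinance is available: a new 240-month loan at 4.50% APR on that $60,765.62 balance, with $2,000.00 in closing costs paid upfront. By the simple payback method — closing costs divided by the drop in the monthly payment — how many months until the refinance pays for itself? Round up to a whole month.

Current payment = 67,000 × 5.75%/12 / (1 − (1+0.0047917)^−180) = $556.37.
Refinanced payment = 60,765.62 × 0.0037500 / (1 − (1+0.0037500)^−240) = $384.43.
Monthly savings = $556.37 − $384.43 = $171.94.
Break-even = $2,000.00 / $171.94 = 11.63 → 12 months.

12 months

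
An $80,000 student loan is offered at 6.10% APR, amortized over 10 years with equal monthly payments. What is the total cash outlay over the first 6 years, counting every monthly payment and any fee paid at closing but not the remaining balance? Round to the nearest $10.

$64,240

At 6.10% the monthly rate is 0.0050833, so the payment is 80,000 × 0.0050833 / (1 − 1.0050833^−120) = $892.19.
Total outlay = 72 × $892.19 = $64,237.68.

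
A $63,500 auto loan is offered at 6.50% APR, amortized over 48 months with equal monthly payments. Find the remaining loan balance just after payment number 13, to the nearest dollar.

With monthly rate i = 6.5%/12 = 0.0054167, the balance after k of n payments is P · [(1+i)^n − (1+i)^k] / [(1+i)^n − 1].
(1+0.0054167)^48 = 1.29602044 and (1+0.0054167)^13 = 1.07275128, so the balance is 63,500 × (1.29602044 − 1.07275128) / (1.29602044 − 1) = $47,893.96.

$47,894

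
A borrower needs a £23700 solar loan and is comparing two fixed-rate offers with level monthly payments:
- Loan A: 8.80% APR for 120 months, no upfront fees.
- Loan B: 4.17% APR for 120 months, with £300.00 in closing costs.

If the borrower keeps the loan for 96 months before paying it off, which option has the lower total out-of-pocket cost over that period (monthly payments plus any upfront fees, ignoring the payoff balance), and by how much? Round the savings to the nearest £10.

Loan B by £5,060

Loan A: at 8.80% the monthly rate is 0.0073333, so the payment is 23,700 × 0.0073333 / (1 − 1.0073333^−120) = £297.66.
Loan B: at 4.17% the monthly rate is 0.0034750, so the payment is 23,700 × 0.0034750 / (1 − 1.0034750^−120) = £241.87.
Over 96 months: Loan A costs 96 × £297.66 = £28,575.36; Loan B costs 96 × £241.87 + £300.00 = £23,519.52.
Loan B is cheaper by £28,575.36 − £23,519.52 = £5,055.84.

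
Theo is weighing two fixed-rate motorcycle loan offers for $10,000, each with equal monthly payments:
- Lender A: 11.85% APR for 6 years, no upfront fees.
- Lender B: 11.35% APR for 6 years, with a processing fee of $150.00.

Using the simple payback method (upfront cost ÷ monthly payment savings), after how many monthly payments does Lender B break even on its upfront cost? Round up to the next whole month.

Lender A: at 11.85% the monthly rate is 0.0098750, so the payment is 10,000 × 0.0098750 / (1 − 1.0098750^−72) = $194.72.
Lender B: at 11.35% the monthly rate is 0.0094583, so the payment is 10,000 × 0.0094583 / (1 − 1.0094583^−72) = $192.14.
Monthly savings = $194.72 − $192.14 = $2.58.
Break-even = $150.00 / $2.58 = 58.14 → 59 months.

59 months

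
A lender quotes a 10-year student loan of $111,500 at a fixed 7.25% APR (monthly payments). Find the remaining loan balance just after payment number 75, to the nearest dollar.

With monthly rate i = 7.25%/12 = 0.0060417, the balance after k of n payments is P · [(1+i)^n − (1+i)^k] / [(1+i)^n − 1].
(1+0.0060417)^120 = 2.06023216 and (1+0.0060417)^75 = 1.57107747, so the balance is 111,500 × (2.06023216 − 1.57107747) / (2.06023216 − 1) = $51,442.27.

$51,442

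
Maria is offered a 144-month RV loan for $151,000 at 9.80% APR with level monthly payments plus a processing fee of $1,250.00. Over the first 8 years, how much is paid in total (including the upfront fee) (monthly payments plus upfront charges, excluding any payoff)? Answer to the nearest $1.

$172,818

At 9.80% the monthly rate is 0.0081667, so the payment is 151,000 × 0.0081667 / (1 − 1.0081667^−144) = $1,787.17.
Total outlay = 96 × $1,787.17 + $1,250.00 = $172,818.32.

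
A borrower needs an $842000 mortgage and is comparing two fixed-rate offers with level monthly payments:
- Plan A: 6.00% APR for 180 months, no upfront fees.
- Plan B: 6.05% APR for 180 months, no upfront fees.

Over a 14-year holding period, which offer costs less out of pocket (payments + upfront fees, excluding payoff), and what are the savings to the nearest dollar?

Plan A: monthly rate = 6%/12 = 0.0050000; payment = 842,000 × 0.0050000 / (1 − (1+0.0050000)^−180) = $7,105.27.
Plan B: at 6.05% the monthly rate is 0.0050417, so the payment is 842,000 × 0.0050417 / (1 − 1.0050417^−180) = $7,128.04.
Over 168 months: Plan A costs 168 × $7,105.27 = $1,193,685.36; Plan B costs 168 × $7,128.04 = $1,197,510.72.
Plan A is cheaper by $1,197,510.72 − $1,193,685.36 = $3,825.36.

Plan A by $3,825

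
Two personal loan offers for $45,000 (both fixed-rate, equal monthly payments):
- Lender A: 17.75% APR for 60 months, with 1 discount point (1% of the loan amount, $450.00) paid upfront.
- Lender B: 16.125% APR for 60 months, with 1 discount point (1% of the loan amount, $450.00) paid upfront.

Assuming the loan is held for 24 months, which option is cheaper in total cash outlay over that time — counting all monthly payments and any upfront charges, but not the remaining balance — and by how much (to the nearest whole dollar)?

Lender A: at 17.75% the monthly rate is 0.0147917, so the payment is 45,000 × 0.0147917 / (1 − 1.0147917^−60) = $1,136.59.
Lender B: monthly rate = 16.125%/12 = 0.0134375; payment = 45,000 × 0.0134375 / (1 − (1+0.0134375)^−60) = $1,097.30.
Over 24 months: Lender A costs 24 × $1,136.59 + $450.00 = $27,728.16; Lender B costs 24 × $1,097.30 + $450.00 = $26,785.20.
Lender B is cheaper by $27,728.16 − $26,785.20 = $942.96.

Lender B by $943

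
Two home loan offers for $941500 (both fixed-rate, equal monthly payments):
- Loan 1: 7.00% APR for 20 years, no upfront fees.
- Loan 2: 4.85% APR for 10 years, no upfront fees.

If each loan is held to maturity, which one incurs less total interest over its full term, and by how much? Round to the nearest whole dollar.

Loan 2 by $561,804

Loan 1: monthly rate = 7%/12 = 0.0058333; payment = 941,500 × 0.0058333 / (1 − (1+0.0058333)^−240) = $7,299.44.
Total interest on Loan 1 = 240 × $7,299.44 − $941,500 = $810,365.60.
Loan 2: at 4.85% the monthly rate is 0.0040417, so the payment is 941,500 × 0.0040417 / (1 − 1.0040417^−120) = $9,917.18.
Total interest on Loan 2 = 120 × $9,917.18 − $941,500 = $248,561.60.
Loan 2 is lower by $561,804.00.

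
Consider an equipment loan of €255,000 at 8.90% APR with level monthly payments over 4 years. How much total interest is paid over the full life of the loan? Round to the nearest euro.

€49,012

At 8.90% the monthly rate is 0.0074167, so the payment is 255,000 × 0.0074167 / (1 − 1.0074167^−48) = €6,333.58.
Total paid = 48 × €6,333.58 = €304,011.84; interest = €304,011.84 − €255,000 = €49,011.84.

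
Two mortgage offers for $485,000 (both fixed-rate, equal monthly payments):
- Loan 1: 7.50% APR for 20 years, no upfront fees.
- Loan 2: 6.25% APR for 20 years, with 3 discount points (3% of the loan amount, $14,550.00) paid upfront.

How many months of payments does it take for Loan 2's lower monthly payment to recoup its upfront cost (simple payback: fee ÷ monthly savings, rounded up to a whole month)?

41 months

Loan 1: at 7.50% the monthly rate is 0.0062500, so the payment is 485,000 × 0.0062500 / (1 − 1.0062500^−240) = $3,907.13.
Loan 2: at 6.25% the monthly rate is 0.0052083, so the payment is 485,000 × 0.0052083 / (1 − 1.0052083^−240) = $3,545.00.
Monthly savings = $3,907.13 − $3,545.00 = $362.13.
Break-even = $14,550.00 / $362.13 = 40.18 → 41 months.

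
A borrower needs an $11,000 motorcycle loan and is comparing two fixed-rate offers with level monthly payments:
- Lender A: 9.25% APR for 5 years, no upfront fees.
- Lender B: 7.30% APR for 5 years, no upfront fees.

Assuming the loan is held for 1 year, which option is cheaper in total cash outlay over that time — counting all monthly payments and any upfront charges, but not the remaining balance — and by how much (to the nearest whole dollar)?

Lender A: at 9.25% the monthly rate is 0.0077083, so the payment is 11,000 × 0.0077083 / (1 − 1.0077083^−60) = $229.68.
Lender B: monthly rate = 7.3%/12 = 0.0060833; payment = 11,000 × 0.0060833 / (1 − (1+0.0060833)^−60) = $219.37.
Over 12 months: Lender A costs 12 × $229.68 = $2,756.16; Lender B costs 12 × $219.37 = $2,632.44.
Lender B is cheaper by $2,756.16 − $2,632.44 = $123.72.

Lender B by $124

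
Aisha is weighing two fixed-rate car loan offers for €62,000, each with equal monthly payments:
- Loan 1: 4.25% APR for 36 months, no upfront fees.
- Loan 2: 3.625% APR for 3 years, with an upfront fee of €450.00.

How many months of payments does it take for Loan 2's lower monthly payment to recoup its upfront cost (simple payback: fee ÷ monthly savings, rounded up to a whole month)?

27 months

Loan 1: monthly rate = 4.25%/12 = 0.0035417; payment = 62,000 × 0.0035417 / (1 − (1+0.0035417)^−36) = €1,837.39.
Loan 2: at 3.625% the monthly rate is 0.0030208, so the payment is 62,000 × 0.0030208 / (1 − 1.0030208^−36) = €1,820.16.
Monthly savings = €1,837.39 − €1,820.16 = €17.23.
Break-even = €450.00 / €17.23 = 26.12 → 27 months.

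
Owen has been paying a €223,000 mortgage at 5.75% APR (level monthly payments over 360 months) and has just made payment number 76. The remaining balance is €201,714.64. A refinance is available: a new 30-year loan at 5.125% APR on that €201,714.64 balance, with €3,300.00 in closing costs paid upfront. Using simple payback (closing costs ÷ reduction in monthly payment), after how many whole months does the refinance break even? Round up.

Current payment = 223,000 × 5.75%/12 / (1 − (1+0.0047917)^−360) = €1,301.37.
Refinanced payment = 201,714.64 × 0.0042708 / (1 − (1+0.0042708)^−360) = €1,098.31.
Monthly savings = €1,301.37 − €1,098.31 = €203.06.
Break-even = €3,300.00 / €203.06 = 16.25 → 17 months.

17 months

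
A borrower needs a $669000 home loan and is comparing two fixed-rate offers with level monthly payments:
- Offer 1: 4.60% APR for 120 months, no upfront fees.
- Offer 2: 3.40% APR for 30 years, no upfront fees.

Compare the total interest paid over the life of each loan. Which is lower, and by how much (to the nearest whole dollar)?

Offer 1 by $232,196

Offer 1: at 4.60% the monthly rate is 0.0038333, so the payment is 669,000 × 0.0038333 / (1 − 1.0038333^−120) = $6,965.70.
Total interest on Offer 1 = 120 × $6,965.70 − $669,000 = $166,884.00.
Offer 2: monthly rate = 3.4%/12 = 0.0028333; payment = 669,000 × 0.0028333 / (1 − (1+0.0028333)^−360) = $2,966.89.
Total interest on Offer 2 = 360 × $2,966.89 − $669,000 = $399,080.40.
Offer 1 is lower by $232,196.40.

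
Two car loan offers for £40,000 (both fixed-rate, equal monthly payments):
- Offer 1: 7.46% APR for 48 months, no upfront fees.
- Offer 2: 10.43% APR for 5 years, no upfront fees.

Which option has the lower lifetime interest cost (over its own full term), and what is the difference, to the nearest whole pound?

Offer 1 by £5,115

Offer 1: at 7.46% the monthly rate is 0.0062167, so the payment is 40,000 × 0.0062167 / (1 − 1.0062167^−48) = £966.41.
Total interest on Offer 1 = 48 × £966.41 − £40,000 = £6,387.68.
Offer 2: monthly rate = 10.43%/12 = 0.0086917; payment = 40,000 × 0.0086917 / (1 − (1+0.0086917)^−60) = £858.37.
Total interest on Offer 2 = 60 × £858.37 − £40,000 = £11,502.20.
Offer 1 is lower by £5,114.52.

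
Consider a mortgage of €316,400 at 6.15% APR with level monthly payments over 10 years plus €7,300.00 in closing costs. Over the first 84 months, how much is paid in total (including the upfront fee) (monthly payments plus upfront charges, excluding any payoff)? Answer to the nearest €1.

€304,372

At 6.15% the monthly rate is 0.0051250, so the payment is 316,400 × 0.0051250 / (1 − 1.0051250^−120) = €3,536.57.
Total outlay = 84 × €3,536.57 + €7,300.00 = €304,371.88.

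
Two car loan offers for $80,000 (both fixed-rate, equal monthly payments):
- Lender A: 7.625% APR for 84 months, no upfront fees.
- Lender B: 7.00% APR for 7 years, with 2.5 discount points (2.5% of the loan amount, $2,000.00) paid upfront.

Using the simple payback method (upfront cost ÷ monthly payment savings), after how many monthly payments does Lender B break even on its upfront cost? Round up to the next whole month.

Lender A: at 7.625% the monthly rate is 0.0063542, so the payment is 80,000 × 0.0063542 / (1 − 1.0063542^−84) = $1,232.00.
Lender B: monthly rate = 7%/12 = 0.0058333; payment = 80,000 × 0.0058333 / (1 − (1+0.0058333)^−84) = $1,207.41.
Monthly savings = $1,232.00 − $1,207.41 = $24.59.
Break-even = $2,000.00 / $24.59 = 81.33 → 82 months.

82 months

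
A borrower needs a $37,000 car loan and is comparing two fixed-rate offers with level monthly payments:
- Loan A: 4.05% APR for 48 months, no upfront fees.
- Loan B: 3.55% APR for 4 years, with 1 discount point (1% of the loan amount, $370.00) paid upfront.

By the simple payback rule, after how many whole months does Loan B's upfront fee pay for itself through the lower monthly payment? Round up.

45 months

Loan A: at 4.05% the monthly rate is 0.0033750, so the payment is 37,000 × 0.0033750 / (1 − 1.0033750^−48) = $836.25.
Loan B: at 3.55% the monthly rate is 0.0029583, so the payment is 37,000 × 0.0029583 / (1 − 1.0029583^−48) = $828.00.
Monthly savings = $836.25 − $828.00 = $8.25.
Break-even = $370.00 / $8.25 = 44.85 → 45 months.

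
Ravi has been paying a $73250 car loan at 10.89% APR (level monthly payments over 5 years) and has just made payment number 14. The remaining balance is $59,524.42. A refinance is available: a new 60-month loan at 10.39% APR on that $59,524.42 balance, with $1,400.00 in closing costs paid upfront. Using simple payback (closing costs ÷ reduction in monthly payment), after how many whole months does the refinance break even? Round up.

5 months

Current payment = 73,250 × 10.89%/12 / (1 − (1+0.0090750)^−60) = $1,588.62.
Refinanced payment = 59,524.42 × 0.0086583 / (1 − (1+0.0086583)^−60) = $1,276.17.
Monthly savings = $1,588.62 − $1,276.17 = $312.45.
Break-even = $1,400.00 / $312.45 = 4.48 → 5 months.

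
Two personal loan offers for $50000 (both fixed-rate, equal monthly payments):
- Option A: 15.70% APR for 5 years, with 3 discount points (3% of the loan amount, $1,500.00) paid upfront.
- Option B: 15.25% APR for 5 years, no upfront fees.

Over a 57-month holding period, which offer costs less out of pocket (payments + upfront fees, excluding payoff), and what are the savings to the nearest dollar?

Option B by $2,177

Option A: at 15.70% the monthly rate is 0.0130833, so the payment is 50,000 × 0.0130833 / (1 − 1.0130833^−60) = $1,207.95.
Option B: monthly rate = 15.25%/12 = 0.0127083; payment = 50,000 × 0.0127083 / (1 − (1+0.0127083)^−60) = $1,196.07.
Over 57 months: Option A costs 57 × $1,207.95 + $1,500.00 = $70,353.15; Option B costs 57 × $1,196.07 = $68,175.99.
Option B is cheaper by $70,353.15 − $68,175.99 = $2,177.16.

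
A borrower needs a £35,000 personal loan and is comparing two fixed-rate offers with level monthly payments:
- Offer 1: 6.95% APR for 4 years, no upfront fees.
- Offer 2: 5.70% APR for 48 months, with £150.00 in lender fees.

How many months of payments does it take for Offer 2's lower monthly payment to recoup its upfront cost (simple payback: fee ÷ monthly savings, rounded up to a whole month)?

8 months

Offer 1: at 6.95% the monthly rate is 0.0057917, so the payment is 35,000 × 0.0057917 / (1 − 1.0057917^−48) = £837.31.
Offer 2: at 5.70% the monthly rate is 0.0047500, so the payment is 35,000 × 0.0047500 / (1 − 1.0047500^−48) = £817.17.
Monthly savings = £837.31 − £817.17 = £20.14.
Break-even = £150.00 / £20.14 = 7.45 → 8 months.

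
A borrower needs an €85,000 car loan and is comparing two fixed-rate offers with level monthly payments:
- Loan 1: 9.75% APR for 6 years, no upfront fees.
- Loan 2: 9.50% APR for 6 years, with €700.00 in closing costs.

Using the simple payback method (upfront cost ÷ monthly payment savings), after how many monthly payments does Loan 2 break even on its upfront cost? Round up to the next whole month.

66 months

Loan 1: monthly rate = 9.75%/12 = 0.0081250; payment = 85,000 × 0.0081250 / (1 − (1+0.0081250)^−72) = €1,564.00.
Loan 2: monthly rate = 9.5%/12 = 0.0079167; payment = 85,000 × 0.0079167 / (1 − (1+0.0079167)^−72) = €1,553.35.
Monthly savings = €1,564.00 − €1,553.35 = €10.65.
Break-even = €700.00 / €10.65 = 65.73 → 66 months.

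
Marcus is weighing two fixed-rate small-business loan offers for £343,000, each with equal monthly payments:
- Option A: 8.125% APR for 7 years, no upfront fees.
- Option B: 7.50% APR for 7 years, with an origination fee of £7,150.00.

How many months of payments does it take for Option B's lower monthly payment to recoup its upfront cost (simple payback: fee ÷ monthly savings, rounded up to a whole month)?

Option A: monthly rate = 8.125%/12 = 0.0067708; payment = 343,000 × 0.0067708 / (1 − (1+0.0067708)^−84) = £5,367.46.
Option B: at 7.50% the monthly rate is 0.0062500, so the payment is 343,000 × 0.0062500 / (1 − 1.0062500^−84) = £5,261.03.
Monthly savings = £5,367.46 − £5,261.03 = £106.43.
Break-even = £7,150.00 / £106.43 = 67.18 → 68 months.

68 months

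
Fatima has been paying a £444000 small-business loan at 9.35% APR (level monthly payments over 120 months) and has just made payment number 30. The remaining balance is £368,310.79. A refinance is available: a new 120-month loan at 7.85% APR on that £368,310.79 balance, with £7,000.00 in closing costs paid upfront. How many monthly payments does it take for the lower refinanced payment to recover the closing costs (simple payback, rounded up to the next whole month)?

Current payment = 444,000 × 9.35%/12 / (1 − (1+0.0077917)^−120) = £5,708.85.
Refinanced payment = 368,310.79 × 0.0065417 / (1 − (1+0.0065417)^−120) = £4,439.49.
Monthly savings = £5,708.85 − £4,439.49 = £1,269.36.
Break-even = £7,000.00 / £1,269.36 = 5.51 → 6 months.

6 months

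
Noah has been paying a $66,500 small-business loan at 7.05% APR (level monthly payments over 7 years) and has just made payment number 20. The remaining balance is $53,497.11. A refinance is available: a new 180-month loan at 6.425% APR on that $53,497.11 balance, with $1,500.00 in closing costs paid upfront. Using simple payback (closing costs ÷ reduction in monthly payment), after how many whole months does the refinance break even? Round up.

Current payment = 66,500 × 7.05%/12 / (1 − (1+0.0058750)^−84) = $1,005.29.
Refinanced payment = 53,497.11 × 0.0053542 / (1 − (1+0.0053542)^−180) = $463.81.
Monthly savings = $1,005.29 − $463.81 = $541.48.
Break-even = $1,500.00 / $541.48 = 2.77 → 3 months.

3 months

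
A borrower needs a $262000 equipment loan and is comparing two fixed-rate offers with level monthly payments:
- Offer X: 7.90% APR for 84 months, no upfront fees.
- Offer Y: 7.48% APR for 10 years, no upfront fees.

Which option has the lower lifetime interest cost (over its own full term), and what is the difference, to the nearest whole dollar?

Offer X by $30,944

Offer X: at 7.90% the monthly rate is 0.0065833, so the payment is 262,000 × 0.0065833 / (1 − 1.0065833^−84) = $4,070.55.
Total interest on Offer X = 84 × $4,070.55 − $262,000 = $79,926.20.
Offer Y: monthly rate = 7.48%/12 = 0.0062333; payment = 262,000 × 0.0062333 / (1 − (1+0.0062333)^−120) = $3,107.25.
Total interest on Offer Y = 120 × $3,107.25 − $262,000 = $110,870.00.
Offer X is lower by $30,943.80.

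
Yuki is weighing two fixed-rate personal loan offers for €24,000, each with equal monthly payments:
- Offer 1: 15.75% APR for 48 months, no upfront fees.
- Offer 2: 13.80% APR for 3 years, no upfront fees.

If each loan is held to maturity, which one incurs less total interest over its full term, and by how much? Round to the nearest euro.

Offer 2 by €3,055

Offer 1: at 15.75% the monthly rate is 0.0131250, so the payment is 24,000 × 0.0131250 / (1 − 1.0131250^−48) = €677.10.
Total interest on Offer 1 = 48 × €677.10 − €24,000 = €8,500.80.
Offer 2: monthly rate = 13.8%/12 = 0.0115000; payment = 24,000 × 0.0115000 / (1 − (1+0.0115000)^−36) = €817.93.
Total interest on Offer 2 = 36 × €817.93 − €24,000 = €5,445.48.
Offer 2 is lower by €3,055.32.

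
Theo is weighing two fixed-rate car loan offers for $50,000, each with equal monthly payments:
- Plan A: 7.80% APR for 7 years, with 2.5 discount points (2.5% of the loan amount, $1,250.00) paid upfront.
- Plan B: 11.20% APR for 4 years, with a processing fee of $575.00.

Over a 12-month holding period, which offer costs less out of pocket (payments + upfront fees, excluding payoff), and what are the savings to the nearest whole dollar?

Plan A: monthly rate = 7.8%/12 = 0.0065000; payment = 50,000 × 0.0065000 / (1 − (1+0.0065000)^−84) = $774.34.
Plan B: monthly rate = 11.2%/12 = 0.0093333; payment = 50,000 × 0.0093333 / (1 − (1+0.0093333)^−48) = $1,297.14.
Over 12 months: Plan A costs 12 × $774.34 + $1,250.00 = $10,542.08; Plan B costs 12 × $1,297.14 + $575.00 = $16,140.68.
Plan A is cheaper by $16,140.68 − $10,542.08 = $5,598.60.

Plan A by $5,599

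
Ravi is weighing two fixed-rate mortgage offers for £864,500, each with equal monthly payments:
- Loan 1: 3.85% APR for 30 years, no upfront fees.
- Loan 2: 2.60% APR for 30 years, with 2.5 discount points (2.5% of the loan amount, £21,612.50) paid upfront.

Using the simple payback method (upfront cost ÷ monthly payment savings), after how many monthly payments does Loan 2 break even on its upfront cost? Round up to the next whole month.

37 months

Loan 1: at 3.85% the monthly rate is 0.0032083, so the payment is 864,500 × 0.0032083 / (1 − 1.0032083^−360) = £4,052.85.
Loan 2: at 2.60% the monthly rate is 0.0021667, so the payment is 864,500 × 0.0021667 / (1 − 1.0021667^−360) = £3,460.94.
Monthly savings = £4,052.85 − £3,460.94 = £591.91.
Break-even = £21,612.50 / £591.91 = 36.51 → 37 months.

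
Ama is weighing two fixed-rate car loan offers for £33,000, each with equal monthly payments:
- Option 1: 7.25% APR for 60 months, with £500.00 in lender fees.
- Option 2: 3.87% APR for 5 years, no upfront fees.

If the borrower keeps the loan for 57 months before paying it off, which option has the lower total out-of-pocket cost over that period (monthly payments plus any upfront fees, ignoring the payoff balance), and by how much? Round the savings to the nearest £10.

Option 2 by £3,440

Option 1: at 7.25% the monthly rate is 0.0060417, so the payment is 33,000 × 0.0060417 / (1 − 1.0060417^−60) = £657.34.
Option 2: at 3.87% the monthly rate is 0.0032250, so the payment is 33,000 × 0.0032250 / (1 − 1.0032250^−60) = £605.81.
Over 57 months: Option 1 costs 57 × £657.34 + £500.00 = £37,968.38; Option 2 costs 57 × £605.81 = £34,531.17.
Option 2 is cheaper by £37,968.38 − £34,531.17 = £3,437.21.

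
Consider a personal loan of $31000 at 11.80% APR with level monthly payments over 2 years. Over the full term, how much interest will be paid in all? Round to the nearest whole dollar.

At 11.80% the monthly rate is 0.0098333, so the payment is 31,000 × 0.0098333 / (1 − 1.0098333^−24) = $1,456.38.
Total paid = 24 × $1,456.38 = $34,953.12; interest = $34,953.12 − $31,000 = $3,953.12.

$3,953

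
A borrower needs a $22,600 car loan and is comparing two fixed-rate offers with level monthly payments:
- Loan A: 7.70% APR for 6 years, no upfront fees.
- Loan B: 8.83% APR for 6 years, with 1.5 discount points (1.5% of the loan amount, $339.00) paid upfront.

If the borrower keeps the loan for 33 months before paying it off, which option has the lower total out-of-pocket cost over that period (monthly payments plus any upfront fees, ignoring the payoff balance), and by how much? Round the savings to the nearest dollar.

Loan A: at 7.70% the monthly rate is 0.0064167, so the payment is 22,600 × 0.0064167 / (1 − 1.0064167^−72) = $392.95.
Loan B: at 8.83% the monthly rate is 0.0073583, so the payment is 22,600 × 0.0073583 / (1 − 1.0073583^−72) = $405.47.
Over 33 months: Loan A costs 33 × $392.95 = $12,967.35; Loan B costs 33 × $405.47 + $339.00 = $13,719.51.
Loan A is cheaper by $13,719.51 − $12,967.35 = $752.16.

Loan A by $752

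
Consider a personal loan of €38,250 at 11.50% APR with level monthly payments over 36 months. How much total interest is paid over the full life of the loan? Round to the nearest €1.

€7,158

At 11.50% the monthly rate is 0.0095833, so the payment is 38,250 × 0.0095833 / (1 − 1.0095833^−36) = €1,261.33.
Total paid = 36 × €1,261.33 = €45,407.88; interest = €45,407.88 − €38,250 = €7,157.88.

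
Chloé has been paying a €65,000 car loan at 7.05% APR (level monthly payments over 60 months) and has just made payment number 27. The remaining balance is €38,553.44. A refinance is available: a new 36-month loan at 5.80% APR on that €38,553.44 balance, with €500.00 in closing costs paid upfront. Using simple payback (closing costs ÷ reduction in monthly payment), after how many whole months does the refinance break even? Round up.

Current payment = 65,000 × 7.05%/12 / (1 − (1+0.0058750)^−60) = €1,288.61.
Refinanced payment = 38,553.44 × 0.0048333 / (1 − (1+0.0048333)^−36) = €1,169.38.
Monthly savings = €1,288.61 − €1,169.38 = €119.23.
Break-even = €500.00 / €119.23 = 4.19 → 5 months.

5 months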